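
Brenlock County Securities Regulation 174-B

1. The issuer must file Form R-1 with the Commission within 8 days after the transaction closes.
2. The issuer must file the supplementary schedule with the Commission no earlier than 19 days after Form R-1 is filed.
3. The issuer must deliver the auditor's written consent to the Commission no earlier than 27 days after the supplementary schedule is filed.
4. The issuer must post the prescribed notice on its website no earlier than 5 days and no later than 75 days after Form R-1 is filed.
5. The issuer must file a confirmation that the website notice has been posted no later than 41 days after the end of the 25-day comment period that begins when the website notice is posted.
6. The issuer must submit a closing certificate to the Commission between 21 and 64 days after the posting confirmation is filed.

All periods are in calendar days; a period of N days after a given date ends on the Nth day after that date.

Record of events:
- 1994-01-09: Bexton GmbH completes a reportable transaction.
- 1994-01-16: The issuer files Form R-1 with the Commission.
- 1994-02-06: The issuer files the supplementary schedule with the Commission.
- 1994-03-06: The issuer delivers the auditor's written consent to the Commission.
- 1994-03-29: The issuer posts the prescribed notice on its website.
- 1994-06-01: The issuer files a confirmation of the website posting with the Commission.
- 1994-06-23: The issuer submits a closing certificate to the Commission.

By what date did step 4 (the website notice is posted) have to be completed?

1994-04-01

Step 4 runs from 1994-01-16, when Form R-1 is filed. The window is 5–75 days after 1994-01-16; it closes on 1994-04-01.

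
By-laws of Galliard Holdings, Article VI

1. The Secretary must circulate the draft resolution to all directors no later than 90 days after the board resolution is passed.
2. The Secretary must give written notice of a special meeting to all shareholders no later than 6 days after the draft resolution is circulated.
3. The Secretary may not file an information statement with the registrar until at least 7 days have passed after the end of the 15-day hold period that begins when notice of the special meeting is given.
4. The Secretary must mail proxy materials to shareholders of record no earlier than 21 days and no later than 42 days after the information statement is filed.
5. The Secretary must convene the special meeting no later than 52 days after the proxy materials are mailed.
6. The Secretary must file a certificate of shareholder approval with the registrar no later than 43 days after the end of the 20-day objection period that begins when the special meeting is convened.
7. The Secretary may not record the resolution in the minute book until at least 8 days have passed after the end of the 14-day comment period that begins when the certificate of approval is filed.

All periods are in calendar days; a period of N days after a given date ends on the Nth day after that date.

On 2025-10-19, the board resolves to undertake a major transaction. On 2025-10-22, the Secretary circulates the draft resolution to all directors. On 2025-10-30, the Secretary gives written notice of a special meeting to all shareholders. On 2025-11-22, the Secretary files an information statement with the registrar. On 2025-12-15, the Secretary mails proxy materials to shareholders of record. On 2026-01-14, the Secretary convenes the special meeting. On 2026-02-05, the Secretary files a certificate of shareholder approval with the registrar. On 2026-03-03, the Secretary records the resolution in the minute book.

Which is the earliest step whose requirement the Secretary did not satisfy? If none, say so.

Step 1: 90 days after 2025-10-19 (when the board resolution is passed) is 2026-01-17; 2025-10-22 is within that limit.
Step 2: 6 days after 2025-10-22 (when the draft resolution is circulated) is 2025-10-28; done 2025-10-30 — 2 days late.
The analysis stops there.

Step 2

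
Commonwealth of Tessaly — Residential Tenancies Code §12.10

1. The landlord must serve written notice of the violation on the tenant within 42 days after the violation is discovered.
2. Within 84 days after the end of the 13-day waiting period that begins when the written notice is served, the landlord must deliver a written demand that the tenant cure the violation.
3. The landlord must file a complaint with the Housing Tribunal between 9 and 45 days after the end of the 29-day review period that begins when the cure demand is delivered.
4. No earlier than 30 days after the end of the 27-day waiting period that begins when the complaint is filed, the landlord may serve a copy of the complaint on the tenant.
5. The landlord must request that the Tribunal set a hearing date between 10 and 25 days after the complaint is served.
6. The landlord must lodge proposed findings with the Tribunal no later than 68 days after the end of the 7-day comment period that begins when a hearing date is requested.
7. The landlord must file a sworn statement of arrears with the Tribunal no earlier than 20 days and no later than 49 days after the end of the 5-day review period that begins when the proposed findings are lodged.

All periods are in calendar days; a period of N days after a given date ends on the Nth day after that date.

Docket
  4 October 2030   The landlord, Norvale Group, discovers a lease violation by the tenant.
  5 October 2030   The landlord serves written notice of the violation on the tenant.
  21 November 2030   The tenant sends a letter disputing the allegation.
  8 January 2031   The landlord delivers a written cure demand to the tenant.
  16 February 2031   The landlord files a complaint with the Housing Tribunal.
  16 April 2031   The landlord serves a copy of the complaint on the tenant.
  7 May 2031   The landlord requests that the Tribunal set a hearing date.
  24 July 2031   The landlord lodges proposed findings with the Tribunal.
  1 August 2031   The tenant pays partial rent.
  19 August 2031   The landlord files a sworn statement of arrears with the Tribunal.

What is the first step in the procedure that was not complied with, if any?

Step 1 — counting 42 days from 4 October 2030 (when the violation is discovered) gives a deadline of 15 November 2030; completed 5 October 2030, before the deadline.
Step 2 — counting 84 days from 18 October 2030 (end of the 13-day waiting period, which began when the written notice is served on 5 October 2030) gives a deadline of 10 January 2031; completed 8 January 2031, before the deadline.
Step 3 — 9 and 45 days from 6 February 2031 (end of the 29-day review period, which began when the cure demand is delivered on 8 January 2031) are 15 February 2031 and 23 March 2031 respectively; done 16 February 2031 — within the window.
Step 4 — must wait 30 days from 15 March 2031 (end of the 27-day waiting period, which began when the complaint is filed on 16 February 2031), so not before 14 April 2031; done 16 April 2031 — permitted.
Step 5 — 10 and 25 days from 16 April 2031 (when the complaint is served) are 26 April 2031 and 11 May 2031 respectively; 7 May 2031 falls inside that range.
Step 6 — counting 68 days from 14 May 2031 (end of the 7-day comment period, which began when a hearing date is requested on 7 May 2031) gives a deadline of 21 July 2031; done 24 July 2031 — 3 days late.

Step 6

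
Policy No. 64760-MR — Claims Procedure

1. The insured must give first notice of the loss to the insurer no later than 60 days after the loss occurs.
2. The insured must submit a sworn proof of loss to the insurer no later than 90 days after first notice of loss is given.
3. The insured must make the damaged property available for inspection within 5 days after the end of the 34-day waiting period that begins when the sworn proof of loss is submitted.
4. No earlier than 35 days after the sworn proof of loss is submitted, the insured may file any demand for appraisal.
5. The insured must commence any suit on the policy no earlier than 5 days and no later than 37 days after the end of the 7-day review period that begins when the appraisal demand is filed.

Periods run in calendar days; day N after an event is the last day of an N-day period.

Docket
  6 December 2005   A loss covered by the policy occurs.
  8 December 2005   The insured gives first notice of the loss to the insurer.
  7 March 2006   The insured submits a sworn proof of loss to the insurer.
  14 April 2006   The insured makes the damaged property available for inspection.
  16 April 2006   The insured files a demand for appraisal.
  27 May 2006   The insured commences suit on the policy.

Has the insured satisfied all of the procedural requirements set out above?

Step 1: 60 days after 6 December 2005 (when the loss occurs) is 4 February 2006; done 8 December 2005 — timely.
Step 2: 90 days after 8 December 2005 (when first notice of loss is given) is 8 March 2006; completed 7 March 2006, before the deadline.
Step 3: 5 days after 10 April 2006 (end of the 34-day waiting period, which began when the sworn proof of loss is submitted on 7 March 2006) is 15 April 2006; done 14 April 2006 — timely.
Step 4: the earliest permitted date is 35 days after 7 March 2006 (when the sworn proof of loss is submitted), i.e. 11 April 2006; 16 April 2006 is on or after that date.
Step 5: the window is 5–37 days after 23 April 2006 (end of the 7-day review period, which began when the appraisal demand is filed on 16 April 2006), so 28 April 2006 through 30 May 2006; done 27 May 2006, which is between those dates.

Yes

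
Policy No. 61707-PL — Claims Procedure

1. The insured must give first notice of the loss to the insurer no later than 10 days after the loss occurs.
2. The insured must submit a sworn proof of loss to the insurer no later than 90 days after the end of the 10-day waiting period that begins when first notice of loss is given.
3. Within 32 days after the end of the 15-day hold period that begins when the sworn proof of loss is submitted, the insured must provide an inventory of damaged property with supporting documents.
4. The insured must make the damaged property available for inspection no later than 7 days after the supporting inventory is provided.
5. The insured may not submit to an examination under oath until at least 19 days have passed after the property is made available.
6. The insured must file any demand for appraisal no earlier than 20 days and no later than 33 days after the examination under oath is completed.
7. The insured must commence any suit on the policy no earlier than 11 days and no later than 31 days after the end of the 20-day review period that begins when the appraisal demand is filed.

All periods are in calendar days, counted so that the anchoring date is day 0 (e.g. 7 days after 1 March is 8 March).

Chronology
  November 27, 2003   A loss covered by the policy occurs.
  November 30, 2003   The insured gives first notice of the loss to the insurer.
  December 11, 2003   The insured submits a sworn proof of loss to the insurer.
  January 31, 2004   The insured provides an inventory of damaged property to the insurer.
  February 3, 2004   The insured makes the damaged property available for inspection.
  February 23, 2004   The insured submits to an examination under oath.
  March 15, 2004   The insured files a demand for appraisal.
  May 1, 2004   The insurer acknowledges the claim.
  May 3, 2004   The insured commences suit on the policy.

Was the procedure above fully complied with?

Step 1: 10 days after November 27, 2003 (when the loss occurs) is December 7, 2003; November 30, 2003 is within that limit.
Step 2: 90 days after December 10, 2003 (end of the 10-day waiting period, which began when first notice of loss is given on November 30, 2003) is March 9, 2004; completed December 11, 2003, before the deadline.
Step 3: 32 days after December 26, 2003 (end of the 15-day hold period, which began when the sworn proof of loss is submitted on December 11, 2003) is January 27, 2004; January 31, 2004 misses that deadline by 4 days.
The analysis stops there.

No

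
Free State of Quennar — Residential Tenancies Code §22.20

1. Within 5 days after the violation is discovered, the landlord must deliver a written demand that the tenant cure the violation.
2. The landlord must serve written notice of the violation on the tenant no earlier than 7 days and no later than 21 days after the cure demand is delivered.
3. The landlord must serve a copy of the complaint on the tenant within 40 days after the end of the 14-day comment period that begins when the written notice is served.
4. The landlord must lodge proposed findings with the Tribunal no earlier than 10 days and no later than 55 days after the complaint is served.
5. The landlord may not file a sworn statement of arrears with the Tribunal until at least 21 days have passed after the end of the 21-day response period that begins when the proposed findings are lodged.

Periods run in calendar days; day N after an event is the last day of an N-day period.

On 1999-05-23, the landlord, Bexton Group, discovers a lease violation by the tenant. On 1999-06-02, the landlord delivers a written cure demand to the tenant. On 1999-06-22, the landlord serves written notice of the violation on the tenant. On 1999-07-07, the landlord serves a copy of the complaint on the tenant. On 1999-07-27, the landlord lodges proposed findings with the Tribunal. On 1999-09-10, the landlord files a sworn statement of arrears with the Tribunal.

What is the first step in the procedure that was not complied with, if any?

Step 1

(1) due by 1999-05-23 + 5 days = 1999-05-28; 1999-06-02 misses that deadline by 5 days.
That is the first point of non-compliance.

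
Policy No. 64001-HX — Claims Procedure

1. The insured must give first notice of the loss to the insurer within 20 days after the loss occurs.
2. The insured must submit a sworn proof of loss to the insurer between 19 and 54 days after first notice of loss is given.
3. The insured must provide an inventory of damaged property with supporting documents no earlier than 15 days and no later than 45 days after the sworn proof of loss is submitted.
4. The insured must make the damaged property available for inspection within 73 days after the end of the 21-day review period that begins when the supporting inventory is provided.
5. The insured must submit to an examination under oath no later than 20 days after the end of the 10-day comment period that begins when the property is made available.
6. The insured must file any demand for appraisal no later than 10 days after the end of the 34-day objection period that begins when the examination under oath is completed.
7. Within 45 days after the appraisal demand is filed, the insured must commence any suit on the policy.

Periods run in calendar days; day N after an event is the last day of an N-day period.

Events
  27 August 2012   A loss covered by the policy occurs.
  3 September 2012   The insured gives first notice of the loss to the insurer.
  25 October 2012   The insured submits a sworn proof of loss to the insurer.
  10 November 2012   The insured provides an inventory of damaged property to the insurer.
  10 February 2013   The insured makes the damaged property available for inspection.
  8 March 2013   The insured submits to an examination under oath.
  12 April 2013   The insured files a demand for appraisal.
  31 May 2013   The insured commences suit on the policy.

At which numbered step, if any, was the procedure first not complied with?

Step 1 — counting 20 days from 27 August 2012 (when the loss occurs) gives a deadline of 16 September 2012; 3 September 2012 is within that limit.
Step 2 — 19 and 54 days from 3 September 2012 (when first notice of loss is given) are 22 September 2012 and 27 October 2012 respectively; done 25 October 2012 — within the window.
Step 3 — 15 and 45 days from 25 October 2012 (when the sworn proof of loss is submitted) are 9 November 2012 and 9 December 2012 respectively; done 10 November 2012 — within the window.
Step 4 — counting 73 days from 1 December 2012 (end of the 21-day review period, which began when the supporting inventory is provided on 10 November 2012) gives a deadline of 12 February 2013; 10 February 2013 is within that limit.
Step 5 — counting 20 days from 20 February 2013 (end of the 10-day comment period, which began when the property is made available on 10 February 2013) gives a deadline of 12 March 2013; completed 8 March 2013, before the deadline.
Step 6 — counting 10 days from 11 April 2013 (end of the 34-day objection period, which began when the examination under oath is completed on 8 March 2013) gives a deadline of 21 April 2013; 12 April 2013 is within that limit.
Step 7 — counting 45 days from 12 April 2013 (when the appraisal demand is filed) gives a deadline of 27 May 2013; 31 May 2013 misses that deadline by 4 days.
That is the first point of non-compliance.

Step 7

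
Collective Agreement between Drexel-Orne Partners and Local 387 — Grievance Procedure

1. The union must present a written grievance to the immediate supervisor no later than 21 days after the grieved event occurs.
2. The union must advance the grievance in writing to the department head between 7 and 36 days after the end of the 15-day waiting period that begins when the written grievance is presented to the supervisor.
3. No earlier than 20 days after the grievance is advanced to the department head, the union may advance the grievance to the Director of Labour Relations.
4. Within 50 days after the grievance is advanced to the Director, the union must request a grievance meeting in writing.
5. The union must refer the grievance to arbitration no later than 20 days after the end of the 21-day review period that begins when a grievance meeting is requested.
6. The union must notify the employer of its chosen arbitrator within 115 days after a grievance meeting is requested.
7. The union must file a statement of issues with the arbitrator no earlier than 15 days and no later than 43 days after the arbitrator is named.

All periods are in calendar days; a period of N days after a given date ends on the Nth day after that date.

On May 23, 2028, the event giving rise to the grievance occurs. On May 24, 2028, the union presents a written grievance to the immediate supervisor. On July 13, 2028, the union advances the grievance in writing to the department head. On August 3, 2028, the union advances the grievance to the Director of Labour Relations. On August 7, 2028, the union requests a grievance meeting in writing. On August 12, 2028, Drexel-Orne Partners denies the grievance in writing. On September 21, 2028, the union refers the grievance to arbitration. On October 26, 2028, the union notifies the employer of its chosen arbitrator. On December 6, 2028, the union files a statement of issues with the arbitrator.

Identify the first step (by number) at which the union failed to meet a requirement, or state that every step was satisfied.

Step 5

Step 1 — counting 21 days from May 23, 2028 (when the grieved event occurs) gives a deadline of June 13, 2028; completed May 24, 2028, before the deadline.
Step 2 — 7 and 36 days from June 8, 2028 (end of the 15-day waiting period, which began when the written grievance is presented to the supervisor on May 24, 2028) are June 15, 2028 and July 14, 2028 respectively; done July 13, 2028, which is between those dates.
Step 3 — must wait 20 days from July 13, 2028 (when the grievance is advanced to the department head), so not before August 2, 2028; done August 3, 2028 — permitted.
Step 4 — counting 50 days from August 3, 2028 (when the grievance is advanced to the Director) gives a deadline of September 22, 2028; done August 7, 2028 — timely.
Step 5 — counting 20 days from August 28, 2028 (end of the 21-day review period, which began when a grievance meeting is requested on August 7, 2028) gives a deadline of September 17, 2028; September 21, 2028 misses that deadline by 4 days.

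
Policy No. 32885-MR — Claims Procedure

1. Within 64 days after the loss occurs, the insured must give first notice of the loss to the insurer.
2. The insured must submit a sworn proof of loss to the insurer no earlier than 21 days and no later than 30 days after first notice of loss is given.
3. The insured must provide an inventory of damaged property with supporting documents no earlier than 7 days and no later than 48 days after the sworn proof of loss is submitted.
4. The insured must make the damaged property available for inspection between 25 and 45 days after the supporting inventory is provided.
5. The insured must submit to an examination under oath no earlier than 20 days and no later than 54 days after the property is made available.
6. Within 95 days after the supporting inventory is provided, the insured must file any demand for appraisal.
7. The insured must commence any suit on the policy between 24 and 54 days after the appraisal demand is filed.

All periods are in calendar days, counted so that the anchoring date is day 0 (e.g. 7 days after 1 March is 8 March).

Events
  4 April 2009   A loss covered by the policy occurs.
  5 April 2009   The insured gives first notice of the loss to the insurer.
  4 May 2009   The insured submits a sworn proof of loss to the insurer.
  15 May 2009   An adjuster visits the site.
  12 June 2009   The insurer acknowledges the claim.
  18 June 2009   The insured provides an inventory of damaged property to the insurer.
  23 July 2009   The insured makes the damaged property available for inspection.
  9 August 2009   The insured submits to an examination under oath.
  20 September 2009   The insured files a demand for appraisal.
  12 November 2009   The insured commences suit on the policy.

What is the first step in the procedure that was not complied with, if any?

Step 1 — counting 64 days from 4 April 2009 (when the loss occurs) gives a deadline of 7 June 2009; completed 5 April 2009, before the deadline.
Step 2 — 21 and 30 days from 5 April 2009 (when first notice of loss is given) are 26 April 2009 and 5 May 2009 respectively; done 4 May 2009, which is between those dates.
Step 3 — 7 and 48 days from 4 May 2009 (when the sworn proof of loss is submitted) are 11 May 2009 and 21 June 2009 respectively; 18 June 2009 falls inside that range.
Step 4 — 25 and 45 days from 18 June 2009 (when the supporting inventory is provided) are 13 July 2009 and 2 August 2009 respectively; done 23 July 2009, which is between those dates.
Step 5 — 20 and 54 days from 23 July 2009 (when the property is made available) are 12 August 2009 and 15 September 2009 respectively; 9 August 2009 is 3 days too early.

Step 5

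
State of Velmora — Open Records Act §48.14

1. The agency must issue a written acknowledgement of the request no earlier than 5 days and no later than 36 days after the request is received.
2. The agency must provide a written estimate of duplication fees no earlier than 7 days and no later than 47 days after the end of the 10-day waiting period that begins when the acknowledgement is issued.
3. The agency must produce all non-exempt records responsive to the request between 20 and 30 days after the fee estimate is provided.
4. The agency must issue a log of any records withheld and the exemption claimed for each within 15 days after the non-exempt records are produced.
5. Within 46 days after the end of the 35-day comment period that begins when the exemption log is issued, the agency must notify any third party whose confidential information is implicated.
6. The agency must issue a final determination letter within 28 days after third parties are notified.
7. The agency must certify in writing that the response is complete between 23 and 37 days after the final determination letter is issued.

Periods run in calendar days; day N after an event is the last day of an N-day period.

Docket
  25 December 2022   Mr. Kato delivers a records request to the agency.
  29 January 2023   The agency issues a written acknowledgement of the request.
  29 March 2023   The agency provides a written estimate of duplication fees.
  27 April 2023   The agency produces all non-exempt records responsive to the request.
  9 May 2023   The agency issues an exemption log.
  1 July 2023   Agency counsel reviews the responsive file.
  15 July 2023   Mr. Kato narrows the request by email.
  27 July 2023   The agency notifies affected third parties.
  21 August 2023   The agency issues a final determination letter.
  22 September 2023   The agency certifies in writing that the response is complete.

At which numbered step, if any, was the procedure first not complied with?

Step 1: the window is 5–36 days after 25 December 2022 (when the request is received), so 30 December 2022 through 30 January 2023; done 29 January 2023 — within the window.
Step 2: the window is 7–47 days after 8 February 2023 (end of the 10-day waiting period, which began when the acknowledgement is issued on 29 January 2023), so 15 February 2023 through 27 March 2023; done 29 March 2023 — 2 days after the window closed.
Later steps need not be reached.

Step 2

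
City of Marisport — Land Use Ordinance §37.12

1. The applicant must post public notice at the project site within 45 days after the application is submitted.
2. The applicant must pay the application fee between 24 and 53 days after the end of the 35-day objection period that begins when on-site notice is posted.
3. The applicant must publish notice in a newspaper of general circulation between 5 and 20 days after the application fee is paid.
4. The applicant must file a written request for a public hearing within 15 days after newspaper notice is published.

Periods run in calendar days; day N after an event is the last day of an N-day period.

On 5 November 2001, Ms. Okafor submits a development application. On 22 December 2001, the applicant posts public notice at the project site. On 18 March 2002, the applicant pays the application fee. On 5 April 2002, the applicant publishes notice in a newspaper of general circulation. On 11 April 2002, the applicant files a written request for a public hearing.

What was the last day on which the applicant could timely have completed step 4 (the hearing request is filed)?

Step 4 runs from 5 April 2002, when newspaper notice is published. 15 days after 5 April 2002 is 20 April 2002.

20 April 2002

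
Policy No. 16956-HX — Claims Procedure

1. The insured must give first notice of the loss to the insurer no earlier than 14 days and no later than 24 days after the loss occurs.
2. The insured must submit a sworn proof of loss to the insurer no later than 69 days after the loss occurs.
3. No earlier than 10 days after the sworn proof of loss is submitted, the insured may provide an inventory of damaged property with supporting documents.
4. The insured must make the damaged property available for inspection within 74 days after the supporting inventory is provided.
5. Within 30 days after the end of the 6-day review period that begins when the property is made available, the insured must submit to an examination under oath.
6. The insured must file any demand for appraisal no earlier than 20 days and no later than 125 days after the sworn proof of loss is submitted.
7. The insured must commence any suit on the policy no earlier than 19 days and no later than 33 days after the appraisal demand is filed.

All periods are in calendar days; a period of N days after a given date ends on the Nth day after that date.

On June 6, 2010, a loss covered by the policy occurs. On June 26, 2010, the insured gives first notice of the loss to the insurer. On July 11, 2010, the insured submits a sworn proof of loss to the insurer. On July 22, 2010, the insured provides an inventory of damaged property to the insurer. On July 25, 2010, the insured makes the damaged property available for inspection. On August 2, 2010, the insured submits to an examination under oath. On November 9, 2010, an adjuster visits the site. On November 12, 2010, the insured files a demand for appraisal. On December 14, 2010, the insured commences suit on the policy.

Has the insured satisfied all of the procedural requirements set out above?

Step 1 — 14 and 24 days from June 6, 2010 (when the loss occurs) are June 20, 2010 and June 30, 2010 respectively; done June 26, 2010, which is between those dates.
Step 2 — counting 69 days from June 6, 2010 (when the loss occurs) gives a deadline of August 14, 2010; July 11, 2010 is within that limit.
Step 3 — must wait 10 days from July 11, 2010 (when the sworn proof of loss is submitted), so not before July 21, 2010; July 22, 2010 is on or after that date.
Step 4 — counting 74 days from July 22, 2010 (when the supporting inventory is provided) gives a deadline of October 4, 2010; done July 25, 2010 — timely.
Step 5 — counting 30 days from July 31, 2010 (end of the 6-day review period, which began when the property is made available on July 25, 2010) gives a deadline of August 30, 2010; August 2, 2010 is within that limit.
Step 6 — 20 and 125 days from July 11, 2010 (when the sworn proof of loss is submitted) are July 31, 2010 and November 13, 2010 respectively; done November 12, 2010 — within the window.
Step 7 — 19 and 33 days from November 12, 2010 (when the appraisal demand is filed) are December 1, 2010 and December 15, 2010 respectively; done December 14, 2010 — within the window.

Yes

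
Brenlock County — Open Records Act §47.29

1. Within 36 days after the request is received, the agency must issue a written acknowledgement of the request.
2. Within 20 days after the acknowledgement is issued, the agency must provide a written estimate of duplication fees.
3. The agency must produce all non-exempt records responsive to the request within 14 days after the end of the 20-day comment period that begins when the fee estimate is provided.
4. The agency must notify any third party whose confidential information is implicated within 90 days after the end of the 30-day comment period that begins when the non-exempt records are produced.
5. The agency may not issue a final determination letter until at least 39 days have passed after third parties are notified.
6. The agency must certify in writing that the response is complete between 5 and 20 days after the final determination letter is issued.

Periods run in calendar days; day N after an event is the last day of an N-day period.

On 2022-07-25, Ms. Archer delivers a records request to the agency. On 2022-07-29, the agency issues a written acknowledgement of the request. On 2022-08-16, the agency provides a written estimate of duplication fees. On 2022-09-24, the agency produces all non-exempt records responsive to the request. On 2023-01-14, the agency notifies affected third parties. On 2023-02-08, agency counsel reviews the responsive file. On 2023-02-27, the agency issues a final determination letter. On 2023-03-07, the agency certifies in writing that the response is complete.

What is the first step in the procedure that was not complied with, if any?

Step 1: 36 days after 2022-07-25 (when the request is received) is 2022-08-30; completed 2022-07-29, before the deadline.
Step 2: 20 days after 2022-07-29 (when the acknowledgement is issued) is 2022-08-18; done 2022-08-16 — timely.
Step 3: 14 days after 2022-09-05 (end of the 20-day comment period, which began when the fee estimate is provided on 2022-08-16) is 2022-09-19; not done until 2022-09-24, 5 days after the deadline.

Step 3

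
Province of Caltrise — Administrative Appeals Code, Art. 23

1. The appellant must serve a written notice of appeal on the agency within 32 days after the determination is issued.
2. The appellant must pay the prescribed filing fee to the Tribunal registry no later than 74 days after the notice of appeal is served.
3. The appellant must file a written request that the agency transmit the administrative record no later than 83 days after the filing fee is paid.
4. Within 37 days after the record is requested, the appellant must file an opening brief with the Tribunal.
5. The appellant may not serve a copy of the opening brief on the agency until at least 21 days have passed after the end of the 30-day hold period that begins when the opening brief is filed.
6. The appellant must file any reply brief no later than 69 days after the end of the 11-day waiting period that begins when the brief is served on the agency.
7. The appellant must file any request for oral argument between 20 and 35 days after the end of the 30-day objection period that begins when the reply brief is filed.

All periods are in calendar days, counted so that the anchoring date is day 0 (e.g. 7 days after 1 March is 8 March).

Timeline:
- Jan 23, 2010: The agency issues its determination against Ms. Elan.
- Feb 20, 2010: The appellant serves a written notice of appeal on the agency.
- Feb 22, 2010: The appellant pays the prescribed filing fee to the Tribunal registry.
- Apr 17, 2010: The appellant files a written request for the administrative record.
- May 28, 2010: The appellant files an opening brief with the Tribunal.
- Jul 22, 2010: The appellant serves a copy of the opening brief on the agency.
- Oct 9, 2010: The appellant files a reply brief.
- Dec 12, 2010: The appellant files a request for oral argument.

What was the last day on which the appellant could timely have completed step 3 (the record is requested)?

Step 3 runs from Feb 22, 2010, when the filing fee is paid. 83 days after Feb 22, 2010 is May 16, 2010.

May 16, 2010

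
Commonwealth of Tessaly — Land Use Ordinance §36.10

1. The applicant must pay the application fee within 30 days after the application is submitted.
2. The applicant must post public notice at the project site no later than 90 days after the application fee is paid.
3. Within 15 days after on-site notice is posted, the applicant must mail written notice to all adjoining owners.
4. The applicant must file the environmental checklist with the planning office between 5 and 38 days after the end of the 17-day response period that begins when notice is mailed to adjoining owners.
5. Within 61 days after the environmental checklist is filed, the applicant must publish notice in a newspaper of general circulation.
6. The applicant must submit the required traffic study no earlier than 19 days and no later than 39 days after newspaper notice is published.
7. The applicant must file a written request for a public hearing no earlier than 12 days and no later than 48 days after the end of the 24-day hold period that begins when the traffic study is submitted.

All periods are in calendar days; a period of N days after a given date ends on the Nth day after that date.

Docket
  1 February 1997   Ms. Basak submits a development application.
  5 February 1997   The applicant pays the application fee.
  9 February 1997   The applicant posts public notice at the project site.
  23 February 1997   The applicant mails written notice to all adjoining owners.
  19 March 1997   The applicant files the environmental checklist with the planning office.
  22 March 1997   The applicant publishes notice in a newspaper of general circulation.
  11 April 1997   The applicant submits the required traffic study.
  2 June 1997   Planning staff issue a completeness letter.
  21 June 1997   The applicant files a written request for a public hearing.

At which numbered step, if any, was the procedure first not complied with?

None — every step was satisfied

Step 1 — counting 30 days from 1 February 1997 (when the application is submitted) gives a deadline of 3 March 1997; completed 5 February 1997, before the deadline.
Step 2 — counting 90 days from 5 February 1997 (when the application fee is paid) gives a deadline of 6 May 1997; done 9 February 1997 — timely.
Step 3 — counting 15 days from 9 February 1997 (when on-site notice is posted) gives a deadline of 24 February 1997; completed 23 February 1997, before the deadline.
Step 4 — 5 and 38 days from 12 March 1997 (end of the 17-day response period, which began when notice is mailed to adjoining owners on 23 February 1997) are 17 March 1997 and 19 April 1997 respectively; done 19 March 1997, which is between those dates.
Step 5 — counting 61 days from 19 March 1997 (when the environmental checklist is filed) gives a deadline of 19 May 1997; done 22 March 1997 — timely.
Step 6 — 19 and 39 days from 22 March 1997 (when newspaper notice is published) are 10 April 1997 and 30 April 1997 respectively; done 11 April 1997, which is between those dates.
Step 7 — 12 and 48 days from 5 May 1997 (end of the 24-day hold period, which began when the traffic study is submitted on 11 April 1997) are 17 May 1997 and 22 June 1997 respectively; 21 June 1997 falls inside that range.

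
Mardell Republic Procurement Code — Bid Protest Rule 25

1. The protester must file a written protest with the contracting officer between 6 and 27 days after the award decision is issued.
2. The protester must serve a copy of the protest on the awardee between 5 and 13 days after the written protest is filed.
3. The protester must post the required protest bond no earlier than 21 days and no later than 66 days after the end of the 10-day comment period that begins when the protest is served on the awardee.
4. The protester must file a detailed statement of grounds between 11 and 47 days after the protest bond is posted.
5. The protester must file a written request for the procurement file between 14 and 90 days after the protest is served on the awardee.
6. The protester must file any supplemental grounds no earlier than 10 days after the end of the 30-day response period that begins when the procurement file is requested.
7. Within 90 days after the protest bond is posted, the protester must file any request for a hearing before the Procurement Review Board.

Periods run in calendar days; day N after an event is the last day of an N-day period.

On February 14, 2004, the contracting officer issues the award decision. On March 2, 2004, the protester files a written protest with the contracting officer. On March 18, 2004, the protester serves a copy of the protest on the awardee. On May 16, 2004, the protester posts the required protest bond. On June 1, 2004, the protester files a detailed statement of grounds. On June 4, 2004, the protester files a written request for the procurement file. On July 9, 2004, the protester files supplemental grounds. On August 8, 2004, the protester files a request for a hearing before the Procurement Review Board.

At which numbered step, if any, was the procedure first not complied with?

Step 2

Step 1: the window is 6–27 days after February 14, 2004 (when the award decision is issued), so February 20, 2004 through March 12, 2004; done March 2, 2004, which is between those dates.
Step 2: the window is 5–13 days after March 2, 2004 (when the written protest is filed), so March 7, 2004 through March 15, 2004; done March 18, 2004 — 3 days after the window closed.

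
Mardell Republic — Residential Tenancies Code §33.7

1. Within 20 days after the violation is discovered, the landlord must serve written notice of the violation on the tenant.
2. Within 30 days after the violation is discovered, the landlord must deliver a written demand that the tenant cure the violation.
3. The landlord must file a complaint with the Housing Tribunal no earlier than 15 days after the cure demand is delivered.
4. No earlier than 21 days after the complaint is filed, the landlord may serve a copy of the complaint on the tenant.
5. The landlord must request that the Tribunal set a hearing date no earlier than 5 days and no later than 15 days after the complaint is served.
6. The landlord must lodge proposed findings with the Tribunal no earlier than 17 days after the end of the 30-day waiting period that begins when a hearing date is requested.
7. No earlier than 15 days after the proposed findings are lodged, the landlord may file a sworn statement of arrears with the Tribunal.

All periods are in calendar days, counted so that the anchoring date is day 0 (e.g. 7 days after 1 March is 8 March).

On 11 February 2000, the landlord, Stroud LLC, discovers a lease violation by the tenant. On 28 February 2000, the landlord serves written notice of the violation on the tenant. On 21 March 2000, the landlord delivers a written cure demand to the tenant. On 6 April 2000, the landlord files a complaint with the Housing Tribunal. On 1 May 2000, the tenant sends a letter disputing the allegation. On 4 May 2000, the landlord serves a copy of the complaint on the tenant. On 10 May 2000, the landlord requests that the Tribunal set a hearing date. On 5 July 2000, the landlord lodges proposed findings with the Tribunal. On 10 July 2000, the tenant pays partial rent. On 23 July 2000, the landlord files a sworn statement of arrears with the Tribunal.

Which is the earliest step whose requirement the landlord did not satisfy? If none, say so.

Step 2

Step 1: 20 days after 11 February 2000 (when the violation is discovered) is 2 March 2000; done 28 February 2000 — timely.
Step 2: 30 days after 11 February 2000 (when the violation is discovered) is 12 March 2000; not done until 21 March 2000, 9 days after the deadline.
Later steps need not be reached.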